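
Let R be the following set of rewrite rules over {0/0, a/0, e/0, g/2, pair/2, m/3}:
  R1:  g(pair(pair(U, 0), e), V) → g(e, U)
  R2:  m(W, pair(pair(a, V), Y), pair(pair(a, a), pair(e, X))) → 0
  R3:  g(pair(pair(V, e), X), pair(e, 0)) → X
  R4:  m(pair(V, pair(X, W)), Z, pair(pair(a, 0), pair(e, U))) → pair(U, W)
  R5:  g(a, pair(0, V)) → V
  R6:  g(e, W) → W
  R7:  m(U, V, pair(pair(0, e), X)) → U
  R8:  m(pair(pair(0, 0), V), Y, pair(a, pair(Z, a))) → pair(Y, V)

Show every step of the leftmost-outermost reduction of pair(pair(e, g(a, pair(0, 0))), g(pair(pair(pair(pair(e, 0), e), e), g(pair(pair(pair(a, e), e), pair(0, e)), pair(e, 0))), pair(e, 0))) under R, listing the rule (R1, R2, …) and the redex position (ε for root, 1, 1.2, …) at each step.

pair(pair(e, 0), pair(0, e))

1. pair(pair(e, g(a, pair(0, 0))), g(pair(pair(pair(pair(e, 0), e), e), g(pair(pair(pair(a, e), e), pair(0, e)), pair(e, 0))), pair(e, 0)))  →  pair(pair(e, 0), g(pair(pair(pair(pair(e, 0), e), e), g(pair(pair(pair(a, e), e), pair(0, e)), pair(e, 0))), pair(e, 0)))   [R5 at 1.2]
2. pair(pair(e, 0), g(pair(pair(pair(pair(e, 0), e), e), g(pair(pair(pair(a, e), e), pair(0, e)), pair(e, 0))), pair(e, 0)))  →  pair(pair(e, 0), g(pair(pair(pair(a, e), e), pair(0, e)), pair(e, 0)))   [R3 at 2]
3. pair(pair(e, 0), g(pair(pair(pair(a, e), e), pair(0, e)), pair(e, 0)))  →  pair(pair(e, 0), pair(0, e))   [R3 at 2]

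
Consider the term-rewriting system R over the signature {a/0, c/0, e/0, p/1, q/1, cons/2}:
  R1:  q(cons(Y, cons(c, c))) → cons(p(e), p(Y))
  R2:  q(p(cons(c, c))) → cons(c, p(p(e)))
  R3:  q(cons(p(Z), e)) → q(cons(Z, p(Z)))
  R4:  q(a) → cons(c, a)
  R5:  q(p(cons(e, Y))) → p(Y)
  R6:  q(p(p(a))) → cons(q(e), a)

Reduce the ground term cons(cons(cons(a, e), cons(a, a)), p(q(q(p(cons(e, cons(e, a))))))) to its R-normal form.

1. cons(cons(cons(a, e), cons(a, a)), p(q(q(p(cons(e, cons(e, a)))))))  →  cons(cons(cons(a, e), cons(a, a)), p(q(p(cons(e, a)))))   [R5 at 2.1.1]
2. cons(cons(cons(a, e), cons(a, a)), p(q(p(cons(e, a)))))  →  cons(cons(cons(a, e), cons(a, a)), p(p(a)))   [R5 at 2.1]

cons(cons(cons(a, e), cons(a, a)), p(p(a)))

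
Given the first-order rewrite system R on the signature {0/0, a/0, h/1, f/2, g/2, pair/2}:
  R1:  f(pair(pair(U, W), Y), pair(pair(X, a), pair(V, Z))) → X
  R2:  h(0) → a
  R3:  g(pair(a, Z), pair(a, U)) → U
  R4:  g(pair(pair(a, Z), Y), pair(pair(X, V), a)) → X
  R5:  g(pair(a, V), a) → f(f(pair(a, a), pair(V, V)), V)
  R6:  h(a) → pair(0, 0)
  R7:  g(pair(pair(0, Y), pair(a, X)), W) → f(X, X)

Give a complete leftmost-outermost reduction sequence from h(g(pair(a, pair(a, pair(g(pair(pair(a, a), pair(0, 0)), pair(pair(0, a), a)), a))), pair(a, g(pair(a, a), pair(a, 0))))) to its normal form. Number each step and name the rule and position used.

a

1. h(g(pair(a, pair(a, pair(g(pair(pair(a, a), pair(0, 0)), pair(pair(0, a), a)), a))), pair(a, g(pair(a, a), pair(a, 0)))))  →  h(g(pair(a, a), pair(a, 0)))   [R3 at 1]
2. h(g(pair(a, a), pair(a, 0)))  →  h(0)   [R3 at 1]
3. h(0)  →  a   [R2 at ε]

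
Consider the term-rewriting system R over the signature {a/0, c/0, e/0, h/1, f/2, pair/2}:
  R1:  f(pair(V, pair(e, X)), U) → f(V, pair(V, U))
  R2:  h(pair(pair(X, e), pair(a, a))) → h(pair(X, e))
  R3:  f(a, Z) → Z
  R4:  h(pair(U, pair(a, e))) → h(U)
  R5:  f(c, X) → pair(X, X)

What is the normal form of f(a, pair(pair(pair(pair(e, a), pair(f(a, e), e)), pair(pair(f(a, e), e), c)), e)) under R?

pair(pair(pair(pair(e, a), pair(e, e)), pair(pair(e, e), c)), e)

1. f(a, pair(pair(pair(pair(e, a), pair(f(a, e), e)), pair(pair(f(a, e), e), c)), e))  →  pair(pair(pair(pair(e, a), pair(f(a, e), e)), pair(pair(f(a, e), e), c)), e)   [R3 at ε]
2. pair(pair(pair(pair(e, a), pair(f(a, e), e)), pair(pair(f(a, e), e), c)), e)  →  pair(pair(pair(pair(e, a), pair(e, e)), pair(pair(f(a, e), e), c)), e)   [R3 at 1.1.2.1]
3. pair(pair(pair(pair(e, a), pair(e, e)), pair(pair(f(a, e), e), c)), e)  →  pair(pair(pair(pair(e, a), pair(e, e)), pair(pair(e, e), c)), e)   [R3 at 1.2.1.1]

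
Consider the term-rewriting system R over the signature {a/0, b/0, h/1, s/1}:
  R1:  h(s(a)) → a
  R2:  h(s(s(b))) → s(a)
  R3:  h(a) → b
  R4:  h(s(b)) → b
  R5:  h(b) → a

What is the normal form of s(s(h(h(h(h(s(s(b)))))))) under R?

s(s(a))

1. s(s(h(h(h(h(s(s(b))))))))  →  s(s(h(h(h(s(a))))))   [R2 at 1.1.1.1.1]
2. s(s(h(h(h(s(a))))))  →  s(s(h(h(a))))   [R1 at 1.1.1.1]
3. s(s(h(h(a))))  →  s(s(h(b)))   [R3 at 1.1.1]
4. s(s(h(b)))  →  s(s(a))   [R5 at 1.1]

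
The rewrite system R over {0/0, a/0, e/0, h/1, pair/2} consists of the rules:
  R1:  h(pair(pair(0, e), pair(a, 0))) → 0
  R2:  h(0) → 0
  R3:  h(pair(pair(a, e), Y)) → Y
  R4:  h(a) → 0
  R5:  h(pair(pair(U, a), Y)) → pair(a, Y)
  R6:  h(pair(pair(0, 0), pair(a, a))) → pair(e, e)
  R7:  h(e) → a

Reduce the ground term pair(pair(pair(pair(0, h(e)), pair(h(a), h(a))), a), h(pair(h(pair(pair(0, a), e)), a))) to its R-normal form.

pair(pair(pair(pair(0, a), pair(0, 0)), a), a)

1. pair(pair(pair(pair(0, h(e)), pair(h(a), h(a))), a), h(pair(h(pair(pair(0, a), e)), a)))  →  pair(pair(pair(pair(0, a), pair(h(a), h(a))), a), h(pair(h(pair(pair(0, a), e)), a)))   [R7 at 1.1.1.2]
2. pair(pair(pair(pair(0, a), pair(h(a), h(a))), a), h(pair(h(pair(pair(0, a), e)), a)))  →  pair(pair(pair(pair(0, a), pair(0, h(a))), a), h(pair(h(pair(pair(0, a), e)), a)))   [R4 at 1.1.2.1]
3. pair(pair(pair(pair(0, a), pair(0, h(a))), a), h(pair(h(pair(pair(0, a), e)), a)))  →  pair(pair(pair(pair(0, a), pair(0, 0)), a), h(pair(h(pair(pair(0, a), e)), a)))   [R4 at 1.1.2.2]
4. pair(pair(pair(pair(0, a), pair(0, 0)), a), h(pair(h(pair(pair(0, a), e)), a)))  →  pair(pair(pair(pair(0, a), pair(0, 0)), a), h(pair(pair(a, e), a)))   [R5 at 2.1.1]
5. pair(pair(pair(pair(0, a), pair(0, 0)), a), h(pair(pair(a, e), a)))  →  pair(pair(pair(pair(0, a), pair(0, 0)), a), a)   [R3 at 2]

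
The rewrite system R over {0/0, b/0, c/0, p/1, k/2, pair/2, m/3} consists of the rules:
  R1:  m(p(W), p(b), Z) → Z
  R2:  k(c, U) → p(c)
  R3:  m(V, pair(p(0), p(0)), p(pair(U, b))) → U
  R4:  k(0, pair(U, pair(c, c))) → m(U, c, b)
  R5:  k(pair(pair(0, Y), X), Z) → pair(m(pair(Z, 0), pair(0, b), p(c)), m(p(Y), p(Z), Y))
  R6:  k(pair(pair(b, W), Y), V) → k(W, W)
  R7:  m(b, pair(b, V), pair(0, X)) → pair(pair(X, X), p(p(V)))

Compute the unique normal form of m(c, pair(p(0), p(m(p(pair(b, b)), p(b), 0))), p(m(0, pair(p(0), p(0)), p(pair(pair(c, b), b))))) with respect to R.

1. m(c, pair(p(0), p(m(p(pair(b, b)), p(b), 0))), p(m(0, pair(p(0), p(0)), p(pair(pair(c, b), b)))))  →  m(c, pair(p(0), p(0)), p(m(0, pair(p(0), p(0)), p(pair(pair(c, b), b)))))   [R1 at 2.2.1]
2. m(c, pair(p(0), p(0)), p(m(0, pair(p(0), p(0)), p(pair(pair(c, b), b)))))  →  m(c, pair(p(0), p(0)), p(pair(c, b)))   [R3 at 3.1]
3. m(c, pair(p(0), p(0)), p(pair(c, b)))  →  c   [R3 at ε]

c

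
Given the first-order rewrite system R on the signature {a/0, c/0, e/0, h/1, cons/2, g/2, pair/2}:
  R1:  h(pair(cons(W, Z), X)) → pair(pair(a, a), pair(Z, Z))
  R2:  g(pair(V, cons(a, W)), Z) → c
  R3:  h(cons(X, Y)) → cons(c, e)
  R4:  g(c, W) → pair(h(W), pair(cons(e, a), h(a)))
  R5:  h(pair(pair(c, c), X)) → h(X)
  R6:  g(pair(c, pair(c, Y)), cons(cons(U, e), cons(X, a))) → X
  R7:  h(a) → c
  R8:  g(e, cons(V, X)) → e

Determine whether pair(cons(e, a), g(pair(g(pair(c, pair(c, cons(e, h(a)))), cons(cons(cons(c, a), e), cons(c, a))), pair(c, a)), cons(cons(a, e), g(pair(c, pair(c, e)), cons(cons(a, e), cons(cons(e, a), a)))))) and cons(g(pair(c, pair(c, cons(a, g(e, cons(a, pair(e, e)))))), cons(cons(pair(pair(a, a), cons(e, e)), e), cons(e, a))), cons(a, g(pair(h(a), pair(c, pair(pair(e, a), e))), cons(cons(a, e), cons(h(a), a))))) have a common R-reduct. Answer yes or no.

Reduce t₁ = pair(cons(e, a), g(pair(g(pair(c, pair(c, cons(e, h(a)))), cons(cons(cons(c, a), e), cons(c, a))), pair(c, a)), cons(cons(a, e), g(pair(c, pair(c, e)), cons(cons(a, e), cons(cons(e, a), a)))))):
1. pair(cons(e, a), g(pair(g(pair(c, pair(c, cons(e, h(a)))), cons(cons(cons(c, a), e), cons(c, a))), pair(c, a)), cons(cons(a, e), g(pair(c, pair(c, e)), cons(cons(a, e), cons(cons(e, a), a))))))  →  pair(cons(e, a), g(pair(c, pair(c, a)), cons(cons(a, e), g(pair(c, pair(c, e)), cons(cons(a, e), cons(cons(e, a), a))))))   [R6 at 2.1.1]
2. pair(cons(e, a), g(pair(c, pair(c, a)), cons(cons(a, e), g(pair(c, pair(c, e)), cons(cons(a, e), cons(cons(e, a), a))))))  →  pair(cons(e, a), g(pair(c, pair(c, a)), cons(cons(a, e), cons(e, a))))   [R6 at 2.2.2]
3. pair(cons(e, a), g(pair(c, pair(c, a)), cons(cons(a, e), cons(e, a))))  →  pair(cons(e, a), e)   [R6 at 2]

Reduce t₂ = cons(g(pair(c, pair(c, cons(a, g(e, cons(a, pair(e, e)))))), cons(cons(pair(pair(a, a), cons(e, e)), e), cons(e, a))), cons(a, g(pair(h(a), pair(c, pair(pair(e, a), e))), cons(cons(a, e), cons(h(a), a))))):
1. cons(g(pair(c, pair(c, cons(a, g(e, cons(a, pair(e, e)))))), cons(cons(pair(pair(a, a), cons(e, e)), e), cons(e, a))), cons(a, g(pair(h(a), pair(c, pair(pair(e, a), e))), cons(cons(a, e), cons(h(a), a)))))  →  cons(e, cons(a, g(pair(h(a), pair(c, pair(pair(e, a), e))), cons(cons(a, e), cons(h(a), a)))))   [R6 at 1]
2. cons(e, cons(a, g(pair(h(a), pair(c, pair(pair(e, a), e))), cons(cons(a, e), cons(h(a), a)))))  →  cons(e, cons(a, g(pair(c, pair(c, pair(pair(e, a), e))), cons(cons(a, e), cons(h(a), a)))))   [R7 at 2.2.1.1]
3. cons(e, cons(a, g(pair(c, pair(c, pair(pair(e, a), e))), cons(cons(a, e), cons(h(a), a)))))  →  cons(e, cons(a, h(a)))   [R6 at 2.2]
4. cons(e, cons(a, h(a)))  →  cons(e, cons(a, c))   [R7 at 2.2]

no — NF(t₁) = pair(cons(e, a), e), NF(t₂) = cons(e, cons(a, c))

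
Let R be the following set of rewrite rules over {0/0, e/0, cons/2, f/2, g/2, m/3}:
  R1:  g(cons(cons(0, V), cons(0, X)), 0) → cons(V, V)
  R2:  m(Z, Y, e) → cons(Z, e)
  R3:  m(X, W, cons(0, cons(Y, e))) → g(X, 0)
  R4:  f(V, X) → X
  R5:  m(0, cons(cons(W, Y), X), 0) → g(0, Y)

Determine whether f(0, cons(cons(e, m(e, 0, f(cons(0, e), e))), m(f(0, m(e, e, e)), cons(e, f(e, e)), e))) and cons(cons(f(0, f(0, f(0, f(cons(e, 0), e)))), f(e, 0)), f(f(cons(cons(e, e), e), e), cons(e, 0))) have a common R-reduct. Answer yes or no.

no — NF(t₁) = cons(cons(e, cons(e, e)), cons(cons(e, e), e)), NF(t₂) = cons(cons(e, 0), cons(e, 0))

Reduce t₁ = f(0, cons(cons(e, m(e, 0, f(cons(0, e), e))), m(f(0, m(e, e, e)), cons(e, f(e, e)), e))):
1. f(0, cons(cons(e, m(e, 0, f(cons(0, e), e))), m(f(0, m(e, e, e)), cons(e, f(e, e)), e)))  →  cons(cons(e, m(e, 0, f(cons(0, e), e))), m(f(0, m(e, e, e)), cons(e, f(e, e)), e))   [R4 at ε]
2. cons(cons(e, m(e, 0, f(cons(0, e), e))), m(f(0, m(e, e, e)), cons(e, f(e, e)), e))  →  cons(cons(e, m(e, 0, e)), m(f(0, m(e, e, e)), cons(e, f(e, e)), e))   [R4 at 1.2.3]
3. cons(cons(e, m(e, 0, e)), m(f(0, m(e, e, e)), cons(e, f(e, e)), e))  →  cons(cons(e, cons(e, e)), m(f(0, m(e, e, e)), cons(e, f(e, e)), e))   [R2 at 1.2]
4. cons(cons(e, cons(e, e)), m(f(0, m(e, e, e)), cons(e, f(e, e)), e))  →  cons(cons(e, cons(e, e)), cons(f(0, m(e, e, e)), e))   [R2 at 2]
5. cons(cons(e, cons(e, e)), cons(f(0, m(e, e, e)), e))  →  cons(cons(e, cons(e, e)), cons(m(e, e, e), e))   [R4 at 2.1]
6. cons(cons(e, cons(e, e)), cons(m(e, e, e), e))  →  cons(cons(e, cons(e, e)), cons(cons(e, e), e))   [R2 at 2.1]

Reduce t₂ = cons(cons(f(0, f(0, f(0, f(cons(e, 0), e)))), f(e, 0)), f(f(cons(cons(e, e), e), e), cons(e, 0))):
1. cons(cons(f(0, f(0, f(0, f(cons(e, 0), e)))), f(e, 0)), f(f(cons(cons(e, e), e), e), cons(e, 0)))  →  cons(cons(f(0, f(0, f(cons(e, 0), e))), f(e, 0)), f(f(cons(cons(e, e), e), e), cons(e, 0)))   [R4 at 1.1]
2. cons(cons(f(0, f(0, f(cons(e, 0), e))), f(e, 0)), f(f(cons(cons(e, e), e), e), cons(e, 0)))  →  cons(cons(f(0, f(cons(e, 0), e)), f(e, 0)), f(f(cons(cons(e, e), e), e), cons(e, 0)))   [R4 at 1.1]
3. cons(cons(f(0, f(cons(e, 0), e)), f(e, 0)), f(f(cons(cons(e, e), e), e), cons(e, 0)))  →  cons(cons(f(cons(e, 0), e), f(e, 0)), f(f(cons(cons(e, e), e), e), cons(e, 0)))   [R4 at 1.1]
4. cons(cons(f(cons(e, 0), e), f(e, 0)), f(f(cons(cons(e, e), e), e), cons(e, 0)))  →  cons(cons(e, f(e, 0)), f(f(cons(cons(e, e), e), e), cons(e, 0)))   [R4 at 1.1]
5. cons(cons(e, f(e, 0)), f(f(cons(cons(e, e), e), e), cons(e, 0)))  →  cons(cons(e, 0), f(f(cons(cons(e, e), e), e), cons(e, 0)))   [R4 at 1.2]
6. cons(cons(e, 0), f(f(cons(cons(e, e), e), e), cons(e, 0)))  →  cons(cons(e, 0), cons(e, 0))   [R4 at 2]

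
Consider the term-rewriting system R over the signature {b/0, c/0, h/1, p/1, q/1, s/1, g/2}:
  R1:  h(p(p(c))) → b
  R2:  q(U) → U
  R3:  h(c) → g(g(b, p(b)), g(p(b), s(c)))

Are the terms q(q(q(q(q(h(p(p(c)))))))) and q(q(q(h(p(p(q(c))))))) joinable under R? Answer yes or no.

Reduce t₁ = q(q(q(q(q(h(p(p(c)))))))):
1. q(q(q(q(q(h(p(p(c))))))))  →  q(q(q(q(h(p(p(c)))))))   [R2 at ε]
2. q(q(q(q(h(p(p(c)))))))  →  q(q(q(h(p(p(c))))))   [R2 at ε]
3. q(q(q(h(p(p(c))))))  →  q(q(h(p(p(c)))))   [R2 at ε]
4. q(q(h(p(p(c)))))  →  q(h(p(p(c))))   [R2 at ε]
5. q(h(p(p(c))))  →  h(p(p(c)))   [R2 at ε]
6. h(p(p(c)))  →  b   [R1 at ε]

Reduce t₂ = q(q(q(h(p(p(q(c))))))):
1. q(q(q(h(p(p(q(c)))))))  →  q(q(h(p(p(q(c))))))   [R2 at ε]
2. q(q(h(p(p(q(c))))))  →  q(h(p(p(q(c)))))   [R2 at ε]
3. q(h(p(p(q(c)))))  →  h(p(p(q(c))))   [R2 at ε]
4. h(p(p(q(c))))  →  h(p(p(c)))   [R2 at 1.1.1]
5. h(p(p(c)))  →  b   [R1 at ε]

yes — NF(t₁) = b, NF(t₂) = b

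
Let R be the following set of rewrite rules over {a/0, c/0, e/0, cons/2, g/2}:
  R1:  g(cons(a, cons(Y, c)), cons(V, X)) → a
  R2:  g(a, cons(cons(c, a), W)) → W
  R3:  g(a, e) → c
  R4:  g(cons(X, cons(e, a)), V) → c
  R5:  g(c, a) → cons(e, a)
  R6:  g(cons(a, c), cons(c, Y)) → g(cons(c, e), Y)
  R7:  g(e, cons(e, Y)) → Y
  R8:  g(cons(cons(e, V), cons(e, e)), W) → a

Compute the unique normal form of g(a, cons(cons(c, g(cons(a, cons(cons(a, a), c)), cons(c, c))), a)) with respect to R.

a

1. g(a, cons(cons(c, g(cons(a, cons(cons(a, a), c)), cons(c, c))), a))  →  g(a, cons(cons(c, a), a))   [R1 at 2.1.2]
2. g(a, cons(cons(c, a), a))  →  a   [R2 at ε]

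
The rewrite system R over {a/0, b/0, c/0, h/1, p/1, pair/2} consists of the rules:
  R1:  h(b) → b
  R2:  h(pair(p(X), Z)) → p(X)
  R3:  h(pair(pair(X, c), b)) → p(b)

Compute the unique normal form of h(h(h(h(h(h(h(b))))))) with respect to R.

1. h(h(h(h(h(h(h(b)))))))  →  h(h(h(h(h(h(b))))))   [R1 at 1.1.1.1.1.1]
2. h(h(h(h(h(h(b))))))  →  h(h(h(h(h(b)))))   [R1 at 1.1.1.1.1]
3. h(h(h(h(h(b)))))  →  h(h(h(h(b))))   [R1 at 1.1.1.1]
4. h(h(h(h(b))))  →  h(h(h(b)))   [R1 at 1.1.1]
5. h(h(h(b)))  →  h(h(b))   [R1 at 1.1]
6. h(h(b))  →  h(b)   [R1 at 1]
7. h(b)  →  b   [R1 at ε]

b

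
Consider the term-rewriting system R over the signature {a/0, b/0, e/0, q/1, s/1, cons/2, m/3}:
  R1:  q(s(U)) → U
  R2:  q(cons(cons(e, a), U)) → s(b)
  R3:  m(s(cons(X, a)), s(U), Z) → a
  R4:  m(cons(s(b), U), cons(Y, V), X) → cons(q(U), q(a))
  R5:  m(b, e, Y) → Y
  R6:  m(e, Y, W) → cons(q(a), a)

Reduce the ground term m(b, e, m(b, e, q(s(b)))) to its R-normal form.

1. m(b, e, m(b, e, q(s(b))))  →  m(b, e, q(s(b)))   [R5 at ε]
2. m(b, e, q(s(b)))  →  q(s(b))   [R5 at ε]
3. q(s(b))  →  b   [R1 at ε]

b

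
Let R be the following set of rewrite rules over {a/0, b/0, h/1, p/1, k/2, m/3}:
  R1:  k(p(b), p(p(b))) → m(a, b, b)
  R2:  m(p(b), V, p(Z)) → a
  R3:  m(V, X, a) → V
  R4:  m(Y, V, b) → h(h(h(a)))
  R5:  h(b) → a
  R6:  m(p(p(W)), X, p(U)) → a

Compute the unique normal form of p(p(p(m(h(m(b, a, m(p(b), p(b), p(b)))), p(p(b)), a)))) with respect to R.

p(p(p(a)))

1. p(p(p(m(h(m(b, a, m(p(b), p(b), p(b)))), p(p(b)), a))))  →  p(p(p(h(m(b, a, m(p(b), p(b), p(b)))))))   [R3 at 1.1.1]
2. p(p(p(h(m(b, a, m(p(b), p(b), p(b)))))))  →  p(p(p(h(m(b, a, a)))))   [R2 at 1.1.1.1.3]
3. p(p(p(h(m(b, a, a)))))  →  p(p(p(h(b))))   [R3 at 1.1.1.1]
4. p(p(p(h(b))))  →  p(p(p(a)))   [R5 at 1.1.1]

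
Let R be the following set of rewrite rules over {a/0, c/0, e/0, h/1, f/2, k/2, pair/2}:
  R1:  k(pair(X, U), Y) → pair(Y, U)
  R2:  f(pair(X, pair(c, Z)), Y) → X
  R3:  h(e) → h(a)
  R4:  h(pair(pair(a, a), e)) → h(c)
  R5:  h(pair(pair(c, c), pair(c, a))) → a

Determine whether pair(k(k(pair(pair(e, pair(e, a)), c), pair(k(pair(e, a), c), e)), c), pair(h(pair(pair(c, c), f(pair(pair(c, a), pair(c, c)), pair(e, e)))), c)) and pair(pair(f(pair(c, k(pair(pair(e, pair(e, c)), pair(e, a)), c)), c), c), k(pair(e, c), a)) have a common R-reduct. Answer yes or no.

Reduce t₁ = pair(k(k(pair(pair(e, pair(e, a)), c), pair(k(pair(e, a), c), e)), c), pair(h(pair(pair(c, c), f(pair(pair(c, a), pair(c, c)), pair(e, e)))), c)):
1. pair(k(k(pair(pair(e, pair(e, a)), c), pair(k(pair(e, a), c), e)), c), pair(h(pair(pair(c, c), f(pair(pair(c, a), pair(c, c)), pair(e, e)))), c))  →  pair(k(pair(pair(k(pair(e, a), c), e), c), c), pair(h(pair(pair(c, c), f(pair(pair(c, a), pair(c, c)), pair(e, e)))), c))   [R1 at 1.1]
2. pair(k(pair(pair(k(pair(e, a), c), e), c), c), pair(h(pair(pair(c, c), f(pair(pair(c, a), pair(c, c)), pair(e, e)))), c))  →  pair(pair(c, c), pair(h(pair(pair(c, c), f(pair(pair(c, a), pair(c, c)), pair(e, e)))), c))   [R1 at 1]
3. pair(pair(c, c), pair(h(pair(pair(c, c), f(pair(pair(c, a), pair(c, c)), pair(e, e)))), c))  →  pair(pair(c, c), pair(h(pair(pair(c, c), pair(c, a))), c))   [R2 at 2.1.1.2]
4. pair(pair(c, c), pair(h(pair(pair(c, c), pair(c, a))), c))  →  pair(pair(c, c), pair(a, c))   [R5 at 2.1]

Reduce t₂ = pair(pair(f(pair(c, k(pair(pair(e, pair(e, c)), pair(e, a)), c)), c), c), k(pair(e, c), a)):
1. pair(pair(f(pair(c, k(pair(pair(e, pair(e, c)), pair(e, a)), c)), c), c), k(pair(e, c), a))  →  pair(pair(f(pair(c, pair(c, pair(e, a))), c), c), k(pair(e, c), a))   [R1 at 1.1.1.2]
2. pair(pair(f(pair(c, pair(c, pair(e, a))), c), c), k(pair(e, c), a))  →  pair(pair(c, c), k(pair(e, c), a))   [R2 at 1.1]
3. pair(pair(c, c), k(pair(e, c), a))  →  pair(pair(c, c), pair(a, c))   [R1 at 2]

yes — NF(t₁) = pair(pair(c, c), pair(a, c)), NF(t₂) = pair(pair(c, c), pair(a, c))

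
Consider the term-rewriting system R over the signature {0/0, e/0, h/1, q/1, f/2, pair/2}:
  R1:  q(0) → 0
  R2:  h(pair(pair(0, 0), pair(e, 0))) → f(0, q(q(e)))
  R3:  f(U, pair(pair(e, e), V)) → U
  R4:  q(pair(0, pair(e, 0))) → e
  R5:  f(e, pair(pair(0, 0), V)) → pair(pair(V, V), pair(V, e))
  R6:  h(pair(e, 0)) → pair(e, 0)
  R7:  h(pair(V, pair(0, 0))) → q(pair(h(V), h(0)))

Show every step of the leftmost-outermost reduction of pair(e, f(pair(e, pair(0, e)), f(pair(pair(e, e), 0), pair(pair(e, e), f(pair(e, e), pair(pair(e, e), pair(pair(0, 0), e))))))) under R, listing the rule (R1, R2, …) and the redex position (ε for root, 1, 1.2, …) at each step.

pair(e, pair(e, pair(0, e)))

1. pair(e, f(pair(e, pair(0, e)), f(pair(pair(e, e), 0), pair(pair(e, e), f(pair(e, e), pair(pair(e, e), pair(pair(0, 0), e)))))))  →  pair(e, f(pair(e, pair(0, e)), pair(pair(e, e), 0)))   [R3 at 2.2]
2. pair(e, f(pair(e, pair(0, e)), pair(pair(e, e), 0)))  →  pair(e, pair(e, pair(0, e)))   [R3 at 2]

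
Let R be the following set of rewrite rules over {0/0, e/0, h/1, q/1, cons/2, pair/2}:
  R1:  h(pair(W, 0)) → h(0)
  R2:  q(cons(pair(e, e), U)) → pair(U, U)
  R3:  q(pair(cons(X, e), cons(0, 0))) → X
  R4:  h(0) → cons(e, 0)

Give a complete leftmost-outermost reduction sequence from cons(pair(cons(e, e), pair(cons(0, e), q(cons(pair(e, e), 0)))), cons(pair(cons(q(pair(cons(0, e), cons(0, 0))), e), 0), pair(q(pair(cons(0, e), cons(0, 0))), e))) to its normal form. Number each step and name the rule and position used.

cons(pair(cons(e, e), pair(cons(0, e), pair(0, 0))), cons(pair(cons(0, e), 0), pair(0, e)))

1. cons(pair(cons(e, e), pair(cons(0, e), q(cons(pair(e, e), 0)))), cons(pair(cons(q(pair(cons(0, e), cons(0, 0))), e), 0), pair(q(pair(cons(0, e), cons(0, 0))), e)))  →  cons(pair(cons(e, e), pair(cons(0, e), pair(0, 0))), cons(pair(cons(q(pair(cons(0, e), cons(0, 0))), e), 0), pair(q(pair(cons(0, e), cons(0, 0))), e)))   [R2 at 1.2.2]
2. cons(pair(cons(e, e), pair(cons(0, e), pair(0, 0))), cons(pair(cons(q(pair(cons(0, e), cons(0, 0))), e), 0), pair(q(pair(cons(0, e), cons(0, 0))), e)))  →  cons(pair(cons(e, e), pair(cons(0, e), pair(0, 0))), cons(pair(cons(0, e), 0), pair(q(pair(cons(0, e), cons(0, 0))), e)))   [R3 at 2.1.1.1]
3. cons(pair(cons(e, e), pair(cons(0, e), pair(0, 0))), cons(pair(cons(0, e), 0), pair(q(pair(cons(0, e), cons(0, 0))), e)))  →  cons(pair(cons(e, e), pair(cons(0, e), pair(0, 0))), cons(pair(cons(0, e), 0), pair(0, e)))   [R3 at 2.2.1]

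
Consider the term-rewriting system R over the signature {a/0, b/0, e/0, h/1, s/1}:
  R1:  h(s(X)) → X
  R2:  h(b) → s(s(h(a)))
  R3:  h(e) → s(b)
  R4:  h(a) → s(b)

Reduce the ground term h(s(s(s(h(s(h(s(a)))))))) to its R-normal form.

1. h(s(s(s(h(s(h(s(a))))))))  →  s(s(h(s(h(s(a))))))   [R1 at ε]
2. s(s(h(s(h(s(a))))))  →  s(s(h(s(a))))   [R1 at 1.1]
3. s(s(h(s(a))))  →  s(s(a))   [R1 at 1.1]

s(s(a))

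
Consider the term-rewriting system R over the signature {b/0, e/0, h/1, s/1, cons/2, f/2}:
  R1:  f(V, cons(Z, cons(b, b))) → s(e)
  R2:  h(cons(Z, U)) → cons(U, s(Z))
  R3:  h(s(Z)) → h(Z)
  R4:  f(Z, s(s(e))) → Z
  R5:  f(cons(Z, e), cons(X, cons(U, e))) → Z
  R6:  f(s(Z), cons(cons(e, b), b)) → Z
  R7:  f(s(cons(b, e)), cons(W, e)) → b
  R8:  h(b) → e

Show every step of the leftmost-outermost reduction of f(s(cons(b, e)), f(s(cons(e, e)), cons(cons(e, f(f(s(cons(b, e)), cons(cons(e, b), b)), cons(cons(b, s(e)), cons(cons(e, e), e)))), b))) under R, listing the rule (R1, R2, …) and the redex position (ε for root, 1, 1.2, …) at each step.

1. f(s(cons(b, e)), f(s(cons(e, e)), cons(cons(e, f(f(s(cons(b, e)), cons(cons(e, b), b)), cons(cons(b, s(e)), cons(cons(e, e), e)))), b)))  →  f(s(cons(b, e)), f(s(cons(e, e)), cons(cons(e, f(cons(b, e), cons(cons(b, s(e)), cons(cons(e, e), e)))), b)))   [R6 at 2.2.1.2.1]
2. f(s(cons(b, e)), f(s(cons(e, e)), cons(cons(e, f(cons(b, e), cons(cons(b, s(e)), cons(cons(e, e), e)))), b)))  →  f(s(cons(b, e)), f(s(cons(e, e)), cons(cons(e, b), b)))   [R5 at 2.2.1.2]
3. f(s(cons(b, e)), f(s(cons(e, e)), cons(cons(e, b), b)))  →  f(s(cons(b, e)), cons(e, e))   [R6 at 2]
4. f(s(cons(b, e)), cons(e, e))  →  b   [R7 at ε]

b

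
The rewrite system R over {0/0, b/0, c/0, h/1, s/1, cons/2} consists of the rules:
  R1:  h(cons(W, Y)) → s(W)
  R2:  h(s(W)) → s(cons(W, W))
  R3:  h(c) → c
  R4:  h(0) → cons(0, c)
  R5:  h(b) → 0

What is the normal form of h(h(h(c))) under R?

c

1. h(h(h(c)))  →  h(h(c))   [R3 at 1.1]
2. h(h(c))  →  h(c)   [R3 at 1]
3. h(c)  →  c   [R3 at ε]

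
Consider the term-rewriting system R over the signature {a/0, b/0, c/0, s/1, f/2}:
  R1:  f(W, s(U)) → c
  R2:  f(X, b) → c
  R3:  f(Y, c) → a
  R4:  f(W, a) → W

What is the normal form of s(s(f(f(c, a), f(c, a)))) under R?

s(s(a))

1. s(s(f(f(c, a), f(c, a))))  →  s(s(f(c, f(c, a))))   [R4 at 1.1.1]
2. s(s(f(c, f(c, a))))  →  s(s(f(c, c)))   [R4 at 1.1.2]
3. s(s(f(c, c)))  →  s(s(a))   [R3 at 1.1]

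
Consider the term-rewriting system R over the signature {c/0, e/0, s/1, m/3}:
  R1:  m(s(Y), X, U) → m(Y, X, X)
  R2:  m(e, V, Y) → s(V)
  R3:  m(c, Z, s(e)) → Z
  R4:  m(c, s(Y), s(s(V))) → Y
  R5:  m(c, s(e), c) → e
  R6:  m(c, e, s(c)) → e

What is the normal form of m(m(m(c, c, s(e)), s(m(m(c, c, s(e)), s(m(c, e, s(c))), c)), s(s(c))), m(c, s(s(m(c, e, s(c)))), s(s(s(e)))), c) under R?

s(s(e))

1. m(m(m(c, c, s(e)), s(m(m(c, c, s(e)), s(m(c, e, s(c))), c)), s(s(c))), m(c, s(s(m(c, e, s(c)))), s(s(s(e)))), c)  →  m(m(c, s(m(m(c, c, s(e)), s(m(c, e, s(c))), c)), s(s(c))), m(c, s(s(m(c, e, s(c)))), s(s(s(e)))), c)   [R3 at 1.1]
2. m(m(c, s(m(m(c, c, s(e)), s(m(c, e, s(c))), c)), s(s(c))), m(c, s(s(m(c, e, s(c)))), s(s(s(e)))), c)  →  m(m(m(c, c, s(e)), s(m(c, e, s(c))), c), m(c, s(s(m(c, e, s(c)))), s(s(s(e)))), c)   [R4 at 1]
3. m(m(m(c, c, s(e)), s(m(c, e, s(c))), c), m(c, s(s(m(c, e, s(c)))), s(s(s(e)))), c)  →  m(m(c, s(m(c, e, s(c))), c), m(c, s(s(m(c, e, s(c)))), s(s(s(e)))), c)   [R3 at 1.1]
4. m(m(c, s(m(c, e, s(c))), c), m(c, s(s(m(c, e, s(c)))), s(s(s(e)))), c)  →  m(m(c, s(e), c), m(c, s(s(m(c, e, s(c)))), s(s(s(e)))), c)   [R6 at 1.2.1]
5. m(m(c, s(e), c), m(c, s(s(m(c, e, s(c)))), s(s(s(e)))), c)  →  m(e, m(c, s(s(m(c, e, s(c)))), s(s(s(e)))), c)   [R5 at 1]
6. m(e, m(c, s(s(m(c, e, s(c)))), s(s(s(e)))), c)  →  s(m(c, s(s(m(c, e, s(c)))), s(s(s(e)))))   [R2 at ε]
7. s(m(c, s(s(m(c, e, s(c)))), s(s(s(e)))))  →  s(s(m(c, e, s(c))))   [R4 at 1]
8. s(s(m(c, e, s(c))))  →  s(s(e))   [R6 at 1.1]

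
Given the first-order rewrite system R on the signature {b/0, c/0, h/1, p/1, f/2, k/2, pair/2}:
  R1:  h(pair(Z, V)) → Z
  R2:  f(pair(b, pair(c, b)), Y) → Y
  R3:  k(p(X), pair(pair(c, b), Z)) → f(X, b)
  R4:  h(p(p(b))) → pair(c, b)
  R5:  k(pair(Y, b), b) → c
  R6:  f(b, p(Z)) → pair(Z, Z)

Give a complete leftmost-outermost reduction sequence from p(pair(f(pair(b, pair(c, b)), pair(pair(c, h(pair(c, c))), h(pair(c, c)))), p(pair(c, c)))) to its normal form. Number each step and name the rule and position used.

1. p(pair(f(pair(b, pair(c, b)), pair(pair(c, h(pair(c, c))), h(pair(c, c)))), p(pair(c, c))))  →  p(pair(pair(pair(c, h(pair(c, c))), h(pair(c, c))), p(pair(c, c))))   [R2 at 1.1]
2. p(pair(pair(pair(c, h(pair(c, c))), h(pair(c, c))), p(pair(c, c))))  →  p(pair(pair(pair(c, c), h(pair(c, c))), p(pair(c, c))))   [R1 at 1.1.1.2]
3. p(pair(pair(pair(c, c), h(pair(c, c))), p(pair(c, c))))  →  p(pair(pair(pair(c, c), c), p(pair(c, c))))   [R1 at 1.1.2]

p(pair(pair(pair(c, c), c), p(pair(c, c))))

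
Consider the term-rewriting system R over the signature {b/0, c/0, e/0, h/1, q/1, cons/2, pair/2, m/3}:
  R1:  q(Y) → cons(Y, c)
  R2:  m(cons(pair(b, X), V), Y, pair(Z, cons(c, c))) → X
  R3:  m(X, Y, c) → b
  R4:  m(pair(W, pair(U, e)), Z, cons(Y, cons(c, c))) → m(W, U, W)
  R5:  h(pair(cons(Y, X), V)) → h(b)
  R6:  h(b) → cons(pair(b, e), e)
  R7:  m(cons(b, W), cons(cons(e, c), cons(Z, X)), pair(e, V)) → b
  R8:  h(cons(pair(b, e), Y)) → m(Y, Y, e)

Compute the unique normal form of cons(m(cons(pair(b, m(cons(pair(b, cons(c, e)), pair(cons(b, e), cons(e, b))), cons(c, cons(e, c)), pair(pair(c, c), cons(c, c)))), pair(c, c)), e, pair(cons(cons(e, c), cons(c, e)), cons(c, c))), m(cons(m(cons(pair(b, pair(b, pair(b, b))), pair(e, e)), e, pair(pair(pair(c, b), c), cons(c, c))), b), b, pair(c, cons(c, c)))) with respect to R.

cons(cons(c, e), pair(b, b))

1. cons(m(cons(pair(b, m(cons(pair(b, cons(c, e)), pair(cons(b, e), cons(e, b))), cons(c, cons(e, c)), pair(pair(c, c), cons(c, c)))), pair(c, c)), e, pair(cons(cons(e, c), cons(c, e)), cons(c, c))), m(cons(m(cons(pair(b, pair(b, pair(b, b))), pair(e, e)), e, pair(pair(pair(c, b), c), cons(c, c))), b), b, pair(c, cons(c, c))))  →  cons(m(cons(pair(b, cons(c, e)), pair(cons(b, e), cons(e, b))), cons(c, cons(e, c)), pair(pair(c, c), cons(c, c))), m(cons(m(cons(pair(b, pair(b, pair(b, b))), pair(e, e)), e, pair(pair(pair(c, b), c), cons(c, c))), b), b, pair(c, cons(c, c))))   [R2 at 1]
2. cons(m(cons(pair(b, cons(c, e)), pair(cons(b, e), cons(e, b))), cons(c, cons(e, c)), pair(pair(c, c), cons(c, c))), m(cons(m(cons(pair(b, pair(b, pair(b, b))), pair(e, e)), e, pair(pair(pair(c, b), c), cons(c, c))), b), b, pair(c, cons(c, c))))  →  cons(cons(c, e), m(cons(m(cons(pair(b, pair(b, pair(b, b))), pair(e, e)), e, pair(pair(pair(c, b), c), cons(c, c))), b), b, pair(c, cons(c, c))))   [R2 at 1]
3. cons(cons(c, e), m(cons(m(cons(pair(b, pair(b, pair(b, b))), pair(e, e)), e, pair(pair(pair(c, b), c), cons(c, c))), b), b, pair(c, cons(c, c))))  →  cons(cons(c, e), m(cons(pair(b, pair(b, b)), b), b, pair(c, cons(c, c))))   [R2 at 2.1.1]
4. cons(cons(c, e), m(cons(pair(b, pair(b, b)), b), b, pair(c, cons(c, c))))  →  cons(cons(c, e), pair(b, b))   [R2 at 2]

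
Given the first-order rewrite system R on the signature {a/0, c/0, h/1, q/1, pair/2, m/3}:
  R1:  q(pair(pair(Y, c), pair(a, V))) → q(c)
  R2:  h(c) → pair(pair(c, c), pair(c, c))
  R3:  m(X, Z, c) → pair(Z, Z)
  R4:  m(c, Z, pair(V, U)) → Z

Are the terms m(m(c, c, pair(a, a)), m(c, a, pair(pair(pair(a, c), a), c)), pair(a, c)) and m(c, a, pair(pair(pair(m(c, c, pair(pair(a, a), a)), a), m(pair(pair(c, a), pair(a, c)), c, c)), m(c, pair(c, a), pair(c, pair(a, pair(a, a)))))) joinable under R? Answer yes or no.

yes — NF(t₁) = a, NF(t₂) = a

Reduce t₁ = m(m(c, c, pair(a, a)), m(c, a, pair(pair(pair(a, c), a), c)), pair(a, c)):
1. m(m(c, c, pair(a, a)), m(c, a, pair(pair(pair(a, c), a), c)), pair(a, c))  →  m(c, m(c, a, pair(pair(pair(a, c), a), c)), pair(a, c))   [R4 at 1]
2. m(c, m(c, a, pair(pair(pair(a, c), a), c)), pair(a, c))  →  m(c, a, pair(pair(pair(a, c), a), c))   [R4 at ε]
3. m(c, a, pair(pair(pair(a, c), a), c))  →  a   [R4 at ε]

Reduce t₂ = m(c, a, pair(pair(pair(m(c, c, pair(pair(a, a), a)), a), m(pair(pair(c, a), pair(a, c)), c, c)), m(c, pair(c, a), pair(c, pair(a, pair(a, a)))))):
1. m(c, a, pair(pair(pair(m(c, c, pair(pair(a, a), a)), a), m(pair(pair(c, a), pair(a, c)), c, c)), m(c, pair(c, a), pair(c, pair(a, pair(a, a))))))  →  a   [R4 at ε]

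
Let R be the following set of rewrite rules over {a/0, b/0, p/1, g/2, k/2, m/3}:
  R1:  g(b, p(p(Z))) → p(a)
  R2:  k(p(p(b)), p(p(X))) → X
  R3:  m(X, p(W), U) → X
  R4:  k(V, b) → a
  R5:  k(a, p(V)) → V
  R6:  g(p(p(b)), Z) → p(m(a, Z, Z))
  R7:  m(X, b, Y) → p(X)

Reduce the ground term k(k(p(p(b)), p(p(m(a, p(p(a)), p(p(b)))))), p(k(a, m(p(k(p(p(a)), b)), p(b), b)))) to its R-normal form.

1. k(k(p(p(b)), p(p(m(a, p(p(a)), p(p(b)))))), p(k(a, m(p(k(p(p(a)), b)), p(b), b))))  →  k(m(a, p(p(a)), p(p(b))), p(k(a, m(p(k(p(p(a)), b)), p(b), b))))   [R2 at 1]
2. k(m(a, p(p(a)), p(p(b))), p(k(a, m(p(k(p(p(a)), b)), p(b), b))))  →  k(a, p(k(a, m(p(k(p(p(a)), b)), p(b), b))))   [R3 at 1]
3. k(a, p(k(a, m(p(k(p(p(a)), b)), p(b), b))))  →  k(a, m(p(k(p(p(a)), b)), p(b), b))   [R5 at ε]
4. k(a, m(p(k(p(p(a)), b)), p(b), b))  →  k(a, p(k(p(p(a)), b)))   [R3 at 2]
5. k(a, p(k(p(p(a)), b)))  →  k(p(p(a)), b)   [R5 at ε]
6. k(p(p(a)), b)  →  a   [R4 at ε]

a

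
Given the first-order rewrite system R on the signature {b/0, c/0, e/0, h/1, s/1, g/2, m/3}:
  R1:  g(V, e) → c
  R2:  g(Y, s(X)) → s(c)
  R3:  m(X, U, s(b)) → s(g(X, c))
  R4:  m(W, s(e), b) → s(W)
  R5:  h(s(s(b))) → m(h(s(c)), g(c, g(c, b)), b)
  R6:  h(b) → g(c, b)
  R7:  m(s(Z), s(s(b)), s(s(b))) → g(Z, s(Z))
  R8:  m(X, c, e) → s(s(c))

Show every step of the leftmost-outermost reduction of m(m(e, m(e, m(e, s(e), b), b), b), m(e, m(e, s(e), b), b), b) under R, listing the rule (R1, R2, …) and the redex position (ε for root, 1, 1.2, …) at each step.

1. m(m(e, m(e, m(e, s(e), b), b), b), m(e, m(e, s(e), b), b), b)  →  m(m(e, m(e, s(e), b), b), m(e, m(e, s(e), b), b), b)   [R4 at 1.2.2]
2. m(m(e, m(e, s(e), b), b), m(e, m(e, s(e), b), b), b)  →  m(m(e, s(e), b), m(e, m(e, s(e), b), b), b)   [R4 at 1.2]
3. m(m(e, s(e), b), m(e, m(e, s(e), b), b), b)  →  m(s(e), m(e, m(e, s(e), b), b), b)   [R4 at 1]
4. m(s(e), m(e, m(e, s(e), b), b), b)  →  m(s(e), m(e, s(e), b), b)   [R4 at 2.2]
5. m(s(e), m(e, s(e), b), b)  →  m(s(e), s(e), b)   [R4 at 2]
6. m(s(e), s(e), b)  →  s(s(e))   [R4 at ε]

s(s(e))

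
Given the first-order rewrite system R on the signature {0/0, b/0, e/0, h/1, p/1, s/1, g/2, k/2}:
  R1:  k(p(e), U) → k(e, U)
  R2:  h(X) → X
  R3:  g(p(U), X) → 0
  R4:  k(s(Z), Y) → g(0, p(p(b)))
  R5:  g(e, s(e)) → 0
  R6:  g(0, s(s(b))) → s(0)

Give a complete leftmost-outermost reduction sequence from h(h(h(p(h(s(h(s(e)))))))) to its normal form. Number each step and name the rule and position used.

p(s(s(e)))

1. h(h(h(p(h(s(h(s(e))))))))  →  h(h(p(h(s(h(s(e)))))))   [R2 at ε]
2. h(h(p(h(s(h(s(e)))))))  →  h(p(h(s(h(s(e))))))   [R2 at ε]
3. h(p(h(s(h(s(e))))))  →  p(h(s(h(s(e)))))   [R2 at ε]
4. p(h(s(h(s(e)))))  →  p(s(h(s(e))))   [R2 at 1]
5. p(s(h(s(e))))  →  p(s(s(e)))   [R2 at 1.1]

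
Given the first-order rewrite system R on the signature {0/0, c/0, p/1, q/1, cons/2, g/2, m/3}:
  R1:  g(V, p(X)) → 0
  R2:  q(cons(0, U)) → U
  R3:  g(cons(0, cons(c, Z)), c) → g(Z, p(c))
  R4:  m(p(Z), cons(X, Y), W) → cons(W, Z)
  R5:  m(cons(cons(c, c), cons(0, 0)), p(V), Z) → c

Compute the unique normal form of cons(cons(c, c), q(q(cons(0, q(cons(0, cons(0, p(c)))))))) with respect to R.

1. cons(cons(c, c), q(q(cons(0, q(cons(0, cons(0, p(c))))))))  →  cons(cons(c, c), q(q(cons(0, cons(0, p(c))))))   [R2 at 2.1]
2. cons(cons(c, c), q(q(cons(0, cons(0, p(c))))))  →  cons(cons(c, c), q(cons(0, p(c))))   [R2 at 2.1]
3. cons(cons(c, c), q(cons(0, p(c))))  →  cons(cons(c, c), p(c))   [R2 at 2]

cons(cons(c, c), p(c))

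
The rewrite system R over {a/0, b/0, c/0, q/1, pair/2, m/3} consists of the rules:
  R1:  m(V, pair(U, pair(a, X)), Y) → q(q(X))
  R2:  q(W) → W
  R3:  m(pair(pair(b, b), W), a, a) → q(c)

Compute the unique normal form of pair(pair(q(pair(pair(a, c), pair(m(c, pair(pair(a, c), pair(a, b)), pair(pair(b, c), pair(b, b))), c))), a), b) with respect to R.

pair(pair(pair(pair(a, c), pair(b, c)), a), b)

1. pair(pair(q(pair(pair(a, c), pair(m(c, pair(pair(a, c), pair(a, b)), pair(pair(b, c), pair(b, b))), c))), a), b)  →  pair(pair(pair(pair(a, c), pair(m(c, pair(pair(a, c), pair(a, b)), pair(pair(b, c), pair(b, b))), c)), a), b)   [R2 at 1.1]
2. pair(pair(pair(pair(a, c), pair(m(c, pair(pair(a, c), pair(a, b)), pair(pair(b, c), pair(b, b))), c)), a), b)  →  pair(pair(pair(pair(a, c), pair(q(q(b)), c)), a), b)   [R1 at 1.1.2.1]
3. pair(pair(pair(pair(a, c), pair(q(q(b)), c)), a), b)  →  pair(pair(pair(pair(a, c), pair(q(b), c)), a), b)   [R2 at 1.1.2.1]
4. pair(pair(pair(pair(a, c), pair(q(b), c)), a), b)  →  pair(pair(pair(pair(a, c), pair(b, c)), a), b)   [R2 at 1.1.2.1]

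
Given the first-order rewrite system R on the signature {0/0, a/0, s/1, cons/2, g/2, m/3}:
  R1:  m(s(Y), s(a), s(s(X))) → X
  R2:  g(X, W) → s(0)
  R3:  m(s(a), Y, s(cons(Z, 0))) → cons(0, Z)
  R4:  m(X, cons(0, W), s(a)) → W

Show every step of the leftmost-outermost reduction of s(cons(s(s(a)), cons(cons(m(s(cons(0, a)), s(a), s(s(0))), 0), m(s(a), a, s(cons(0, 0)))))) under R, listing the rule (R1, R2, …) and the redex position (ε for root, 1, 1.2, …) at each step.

s(cons(s(s(a)), cons(cons(0, 0), cons(0, 0))))

1. s(cons(s(s(a)), cons(cons(m(s(cons(0, a)), s(a), s(s(0))), 0), m(s(a), a, s(cons(0, 0))))))  →  s(cons(s(s(a)), cons(cons(0, 0), m(s(a), a, s(cons(0, 0))))))   [R1 at 1.2.1.1]
2. s(cons(s(s(a)), cons(cons(0, 0), m(s(a), a, s(cons(0, 0))))))  →  s(cons(s(s(a)), cons(cons(0, 0), cons(0, 0))))   [R3 at 1.2.2]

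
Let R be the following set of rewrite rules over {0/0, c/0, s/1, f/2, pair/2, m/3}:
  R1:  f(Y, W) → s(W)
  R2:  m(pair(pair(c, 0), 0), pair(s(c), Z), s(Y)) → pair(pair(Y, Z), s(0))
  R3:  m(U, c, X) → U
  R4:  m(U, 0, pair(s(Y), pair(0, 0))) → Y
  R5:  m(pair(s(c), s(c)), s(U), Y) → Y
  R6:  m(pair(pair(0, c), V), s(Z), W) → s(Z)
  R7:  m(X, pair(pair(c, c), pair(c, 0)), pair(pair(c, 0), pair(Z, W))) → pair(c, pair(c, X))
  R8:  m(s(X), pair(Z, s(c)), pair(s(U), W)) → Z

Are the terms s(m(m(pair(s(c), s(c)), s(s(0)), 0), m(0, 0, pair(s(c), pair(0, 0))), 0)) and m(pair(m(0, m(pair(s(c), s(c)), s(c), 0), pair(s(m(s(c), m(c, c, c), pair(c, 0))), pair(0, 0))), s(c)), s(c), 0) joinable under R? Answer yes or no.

Reduce t₁ = s(m(m(pair(s(c), s(c)), s(s(0)), 0), m(0, 0, pair(s(c), pair(0, 0))), 0)):
1. s(m(m(pair(s(c), s(c)), s(s(0)), 0), m(0, 0, pair(s(c), pair(0, 0))), 0))  →  s(m(0, m(0, 0, pair(s(c), pair(0, 0))), 0))   [R5 at 1.1]
2. s(m(0, m(0, 0, pair(s(c), pair(0, 0))), 0))  →  s(m(0, c, 0))   [R4 at 1.2]
3. s(m(0, c, 0))  →  s(0)   [R3 at 1]

Reduce t₂ = m(pair(m(0, m(pair(s(c), s(c)), s(c), 0), pair(s(m(s(c), m(c, c, c), pair(c, 0))), pair(0, 0))), s(c)), s(c), 0):
1. m(pair(m(0, m(pair(s(c), s(c)), s(c), 0), pair(s(m(s(c), m(c, c, c), pair(c, 0))), pair(0, 0))), s(c)), s(c), 0)  →  m(pair(m(0, 0, pair(s(m(s(c), m(c, c, c), pair(c, 0))), pair(0, 0))), s(c)), s(c), 0)   [R5 at 1.1.2]
2. m(pair(m(0, 0, pair(s(m(s(c), m(c, c, c), pair(c, 0))), pair(0, 0))), s(c)), s(c), 0)  →  m(pair(m(s(c), m(c, c, c), pair(c, 0)), s(c)), s(c), 0)   [R4 at 1.1]
3. m(pair(m(s(c), m(c, c, c), pair(c, 0)), s(c)), s(c), 0)  →  m(pair(m(s(c), c, pair(c, 0)), s(c)), s(c), 0)   [R3 at 1.1.2]
4. m(pair(m(s(c), c, pair(c, 0)), s(c)), s(c), 0)  →  m(pair(s(c), s(c)), s(c), 0)   [R3 at 1.1]
5. m(pair(s(c), s(c)), s(c), 0)  →  0   [R5 at ε]

no — NF(t₁) = s(0), NF(t₂) = 0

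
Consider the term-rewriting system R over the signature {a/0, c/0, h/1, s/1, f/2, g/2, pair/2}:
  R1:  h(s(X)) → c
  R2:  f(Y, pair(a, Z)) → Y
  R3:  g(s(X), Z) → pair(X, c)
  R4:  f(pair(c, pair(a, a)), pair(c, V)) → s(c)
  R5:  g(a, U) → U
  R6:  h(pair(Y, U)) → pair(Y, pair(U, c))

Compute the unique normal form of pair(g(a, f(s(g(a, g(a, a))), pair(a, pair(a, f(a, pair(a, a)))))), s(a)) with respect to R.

pair(s(a), s(a))

1. pair(g(a, f(s(g(a, g(a, a))), pair(a, pair(a, f(a, pair(a, a)))))), s(a))  →  pair(f(s(g(a, g(a, a))), pair(a, pair(a, f(a, pair(a, a))))), s(a))   [R5 at 1]
2. pair(f(s(g(a, g(a, a))), pair(a, pair(a, f(a, pair(a, a))))), s(a))  →  pair(s(g(a, g(a, a))), s(a))   [R2 at 1]
3. pair(s(g(a, g(a, a))), s(a))  →  pair(s(g(a, a)), s(a))   [R5 at 1.1]
4. pair(s(g(a, a)), s(a))  →  pair(s(a), s(a))   [R5 at 1.1]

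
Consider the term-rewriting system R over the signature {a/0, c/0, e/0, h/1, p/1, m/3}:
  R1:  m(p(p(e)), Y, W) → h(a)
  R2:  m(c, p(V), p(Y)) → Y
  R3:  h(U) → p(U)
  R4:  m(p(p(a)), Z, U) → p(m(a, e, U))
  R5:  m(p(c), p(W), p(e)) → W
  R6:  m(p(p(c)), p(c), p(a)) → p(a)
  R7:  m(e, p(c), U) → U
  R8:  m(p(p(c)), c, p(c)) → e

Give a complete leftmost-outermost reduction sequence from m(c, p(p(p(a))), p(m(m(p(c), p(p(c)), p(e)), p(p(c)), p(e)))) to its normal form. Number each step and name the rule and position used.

1. m(c, p(p(p(a))), p(m(m(p(c), p(p(c)), p(e)), p(p(c)), p(e))))  →  m(m(p(c), p(p(c)), p(e)), p(p(c)), p(e))   [R2 at ε]
2. m(m(p(c), p(p(c)), p(e)), p(p(c)), p(e))  →  m(p(c), p(p(c)), p(e))   [R5 at 1]
3. m(p(c), p(p(c)), p(e))  →  p(c)   [R5 at ε]

p(c)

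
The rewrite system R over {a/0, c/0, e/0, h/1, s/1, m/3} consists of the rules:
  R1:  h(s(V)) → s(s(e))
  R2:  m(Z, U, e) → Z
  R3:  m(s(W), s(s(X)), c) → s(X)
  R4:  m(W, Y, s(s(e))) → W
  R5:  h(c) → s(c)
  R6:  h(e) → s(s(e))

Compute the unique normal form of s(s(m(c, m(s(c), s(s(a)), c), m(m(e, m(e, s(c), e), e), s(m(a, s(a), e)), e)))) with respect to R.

1. s(s(m(c, m(s(c), s(s(a)), c), m(m(e, m(e, s(c), e), e), s(m(a, s(a), e)), e))))  →  s(s(m(c, s(a), m(m(e, m(e, s(c), e), e), s(m(a, s(a), e)), e))))   [R3 at 1.1.2]
2. s(s(m(c, s(a), m(m(e, m(e, s(c), e), e), s(m(a, s(a), e)), e))))  →  s(s(m(c, s(a), m(e, m(e, s(c), e), e))))   [R2 at 1.1.3]
3. s(s(m(c, s(a), m(e, m(e, s(c), e), e))))  →  s(s(m(c, s(a), e)))   [R2 at 1.1.3]
4. s(s(m(c, s(a), e)))  →  s(s(c))   [R2 at 1.1]

s(s(c))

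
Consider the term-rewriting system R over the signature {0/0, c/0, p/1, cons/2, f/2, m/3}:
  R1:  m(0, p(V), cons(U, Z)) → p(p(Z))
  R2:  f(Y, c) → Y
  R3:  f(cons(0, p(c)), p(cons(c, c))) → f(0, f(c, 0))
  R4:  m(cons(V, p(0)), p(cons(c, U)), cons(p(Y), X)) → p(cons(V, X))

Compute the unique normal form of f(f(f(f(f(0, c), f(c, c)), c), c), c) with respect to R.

0

1. f(f(f(f(f(0, c), f(c, c)), c), c), c)  →  f(f(f(f(0, c), f(c, c)), c), c)   [R2 at ε]
2. f(f(f(f(0, c), f(c, c)), c), c)  →  f(f(f(0, c), f(c, c)), c)   [R2 at ε]
3. f(f(f(0, c), f(c, c)), c)  →  f(f(0, c), f(c, c))   [R2 at ε]
4. f(f(0, c), f(c, c))  →  f(0, f(c, c))   [R2 at 1]
5. f(0, f(c, c))  →  f(0, c)   [R2 at 2]
6. f(0, c)  →  0   [R2 at ε]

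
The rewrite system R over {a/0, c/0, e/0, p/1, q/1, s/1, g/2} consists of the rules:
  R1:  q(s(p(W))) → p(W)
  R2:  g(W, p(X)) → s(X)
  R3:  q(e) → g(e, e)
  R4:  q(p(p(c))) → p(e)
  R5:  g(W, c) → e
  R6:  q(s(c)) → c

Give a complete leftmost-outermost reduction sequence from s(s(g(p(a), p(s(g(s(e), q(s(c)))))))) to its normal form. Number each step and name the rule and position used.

1. s(s(g(p(a), p(s(g(s(e), q(s(c))))))))  →  s(s(s(s(g(s(e), q(s(c)))))))   [R2 at 1.1]
2. s(s(s(s(g(s(e), q(s(c)))))))  →  s(s(s(s(g(s(e), c)))))   [R6 at 1.1.1.1.2]
3. s(s(s(s(g(s(e), c)))))  →  s(s(s(s(e))))   [R5 at 1.1.1.1]

s(s(s(s(e))))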